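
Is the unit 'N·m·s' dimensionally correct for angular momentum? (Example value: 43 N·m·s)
Yes

angular momentum has SI base units: kg * m^2 / s
N·m·s reduces to the same SI base units, so it is a valid unit for angular momentum.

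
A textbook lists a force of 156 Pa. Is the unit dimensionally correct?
No

force has SI base units: kg * m / s^2
Pa does NOT reduce to kg * m / s^2; a valid unit for force would be e.g. N.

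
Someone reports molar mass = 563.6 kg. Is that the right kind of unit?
No

molar mass has SI base units: kg / mol
kg does NOT reduce to kg / mol; a valid unit for molar mass would be e.g. kg/mol.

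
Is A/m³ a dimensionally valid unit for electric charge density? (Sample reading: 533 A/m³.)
No

electric charge density has SI base units: A * s / m^3
A/m³ does NOT reduce to A * s / m^3; a valid unit for electric charge density would be e.g. C/m³.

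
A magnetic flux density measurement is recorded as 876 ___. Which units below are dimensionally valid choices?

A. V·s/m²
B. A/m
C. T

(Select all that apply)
A, C

magnetic flux density has SI base units: kg / (A * s^2)

Checking each option against kg / (A * s^2):
  A. V·s/m²: ✓ matches
  B. A/m: ✗ does not match
  C. T: ✓ matches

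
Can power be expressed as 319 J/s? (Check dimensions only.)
Yes

power has SI base units: kg * m^2 / s^3
J/s reduces to the same SI base units, so it is a valid unit for power.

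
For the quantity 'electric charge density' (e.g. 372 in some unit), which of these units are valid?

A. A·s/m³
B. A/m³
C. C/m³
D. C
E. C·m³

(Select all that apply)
A, C

electric charge density has SI base units: A * s / m^3

Checking each option against A * s / m^3:
  A. A·s/m³: ✓ matches
  B. A/m³: ✗ does not match
  C. C/m³: ✓ matches
  D. C: ✗ does not match
  E. C·m³: ✗ does not match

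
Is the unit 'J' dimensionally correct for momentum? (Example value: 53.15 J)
No

momentum has SI base units: kg * m / s
J does NOT reduce to kg * m / s; a valid unit for momentum would be e.g. kg·m/s.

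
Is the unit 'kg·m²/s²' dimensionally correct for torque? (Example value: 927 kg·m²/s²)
Yes

torque has SI base units: kg * m^2 / s^2
kg·m²/s² reduces to the same SI base units, so it is a valid unit for torque.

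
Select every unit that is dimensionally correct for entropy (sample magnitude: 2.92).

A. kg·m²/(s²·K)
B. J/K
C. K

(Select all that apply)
A, B

entropy has SI base units: kg * m^2 / (s^2 * K)

Checking each option against kg * m^2 / (s^2 * K):
  A. kg·m²/(s²·K): ✓ matches
  B. J/K: ✓ matches
  C. K: ✗ does not match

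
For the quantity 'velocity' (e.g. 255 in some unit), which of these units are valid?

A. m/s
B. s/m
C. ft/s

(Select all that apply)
A, C

velocity has SI base units: m / s

Checking each option against m / s:
  A. m/s: ✓ matches
  B. s/m: ✗ does not match
  C. ft/s: ✓ matches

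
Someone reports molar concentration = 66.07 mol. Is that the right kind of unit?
No

molar concentration has SI base units: mol / m^3
mol does NOT reduce to mol / m^3; a valid unit for molar concentration would be e.g. mol/m³.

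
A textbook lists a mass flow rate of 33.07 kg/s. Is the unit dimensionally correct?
Yes

mass flow rate has SI base units: kg / s
kg/s reduces to the same SI base units, so it is a valid unit for mass flow rate.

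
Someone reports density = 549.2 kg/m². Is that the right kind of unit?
No

density has SI base units: kg / m^3
kg/m² does NOT reduce to kg / m^3; a valid unit for density would be e.g. kg/m³.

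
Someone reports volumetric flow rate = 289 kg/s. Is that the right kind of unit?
No

volumetric flow rate has SI base units: m^3 / s
kg/s does NOT reduce to m^3 / s; a valid unit for volumetric flow rate would be e.g. m³/s.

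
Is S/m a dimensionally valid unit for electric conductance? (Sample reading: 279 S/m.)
No

electric conductance has SI base units: A^2 * s^3 / (kg * m^2)
S/m does NOT reduce to A^2 * s^3 / (kg * m^2); a valid unit for electric conductance would be e.g. S.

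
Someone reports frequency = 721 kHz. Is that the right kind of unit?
Yes

frequency has SI base units: 1 / s
kHz reduces to the same SI base units, so it is a valid unit for frequency.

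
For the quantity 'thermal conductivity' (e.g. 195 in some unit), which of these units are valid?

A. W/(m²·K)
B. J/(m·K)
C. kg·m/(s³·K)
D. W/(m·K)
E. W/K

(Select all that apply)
C, D

thermal conductivity has SI base units: kg * m / (s^3 * K)

Checking each option against kg * m / (s^3 * K):
  A. W/(m²·K): ✗ does not match
  B. J/(m·K): ✗ does not match
  C. kg·m/(s³·K): ✓ matches
  D. W/(m·K): ✓ matches
  E. W/K: ✗ does not match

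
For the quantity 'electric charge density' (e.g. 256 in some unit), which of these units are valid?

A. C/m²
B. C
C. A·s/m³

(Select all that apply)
C

electric charge density has SI base units: A * s / m^3

Checking each option against A * s / m^3:
  A. C/m²: ✗ does not match
  B. C: ✗ does not match
  C. A·s/m³: ✓ matches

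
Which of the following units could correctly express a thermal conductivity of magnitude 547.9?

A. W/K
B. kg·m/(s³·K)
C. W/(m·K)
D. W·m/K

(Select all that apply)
B, C

thermal conductivity has SI base units: kg * m / (s^3 * K)

Checking each option against kg * m / (s^3 * K):
  A. W/K: ✗ does not match
  B. kg·m/(s³·K): ✓ matches
  C. W/(m·K): ✓ matches
  D. W·m/K: ✗ does not match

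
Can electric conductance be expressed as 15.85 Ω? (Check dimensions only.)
No

electric conductance has SI base units: A^2 * s^3 / (kg * m^2)
Ω does NOT reduce to A^2 * s^3 / (kg * m^2); a valid unit for electric conductance would be e.g. S.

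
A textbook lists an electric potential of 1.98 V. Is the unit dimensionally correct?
Yes

electric potential has SI base units: kg * m^2 / (A * s^3)
V reduces to the same SI base units, so it is a valid unit for electric potential.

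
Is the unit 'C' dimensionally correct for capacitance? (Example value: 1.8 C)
No

capacitance has SI base units: A^2 * s^4 / (kg * m^2)
C does NOT reduce to A^2 * s^4 / (kg * m^2); a valid unit for capacitance would be e.g. F.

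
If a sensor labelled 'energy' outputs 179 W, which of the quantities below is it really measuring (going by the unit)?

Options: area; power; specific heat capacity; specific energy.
power

energy should have units dimensionally equivalent to kg * m^2 / s^2 (e.g. J).
The given unit 'W' reduces to kg * m^2 / s^3. Of the listed options, that is the dimensionality of power.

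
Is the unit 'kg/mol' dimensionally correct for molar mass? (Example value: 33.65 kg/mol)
Yes

molar mass has SI base units: kg / mol
kg/mol reduces to the same SI base units, so it is a valid unit for molar mass.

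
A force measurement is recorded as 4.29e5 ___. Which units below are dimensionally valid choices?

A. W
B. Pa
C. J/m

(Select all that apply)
C

force has SI base units: kg * m / s^2

Checking each option against kg * m / s^2:
  A. W: ✗ does not match
  B. Pa: ✗ does not match
  C. J/m: ✓ matches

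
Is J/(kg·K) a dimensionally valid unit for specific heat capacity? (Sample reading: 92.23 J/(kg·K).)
Yes

specific heat capacity has SI base units: m^2 / (s^2 * K)
J/(kg·K) reduces to the same SI base units, so it is a valid unit for specific heat capacity.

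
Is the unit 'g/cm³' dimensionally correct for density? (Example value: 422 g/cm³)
Yes

density has SI base units: kg / m^3
g/cm³ reduces to the same SI base units, so it is a valid unit for density.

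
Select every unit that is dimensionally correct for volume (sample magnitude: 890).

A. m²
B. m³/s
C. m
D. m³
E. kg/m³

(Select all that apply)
D

volume has SI base units: m^3

Checking each option against m^3:
  A. m²: ✗ does not match
  B. m³/s: ✗ does not match
  C. m: ✗ does not match
  D. m³: ✓ matches
  E. kg/m³: ✗ does not match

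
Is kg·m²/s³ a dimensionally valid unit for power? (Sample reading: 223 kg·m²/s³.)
Yes

power has SI base units: kg * m^2 / s^3
kg·m²/s³ reduces to the same SI base units, so it is a valid unit for power.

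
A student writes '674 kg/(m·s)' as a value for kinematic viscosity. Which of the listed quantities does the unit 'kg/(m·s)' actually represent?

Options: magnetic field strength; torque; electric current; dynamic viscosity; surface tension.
dynamic viscosity

kinematic viscosity should have units dimensionally equivalent to m^2 / s (e.g. m²/s).
The given unit 'kg/(m·s)' reduces to kg / (m * s). Of the listed options, that is the dimensionality of dynamic viscosity.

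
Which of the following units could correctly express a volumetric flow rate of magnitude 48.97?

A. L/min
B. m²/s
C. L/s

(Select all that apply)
A, C

volumetric flow rate has SI base units: m^3 / s

Checking each option against m^3 / s:
  A. L/min: ✓ matches
  B. m²/s: ✗ does not match
  C. L/s: ✓ matches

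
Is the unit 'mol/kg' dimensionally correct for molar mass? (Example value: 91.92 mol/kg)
No

molar mass has SI base units: kg / mol
mol/kg does NOT reduce to kg / mol; a valid unit for molar mass would be e.g. kg/mol.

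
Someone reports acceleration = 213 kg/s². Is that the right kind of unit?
No

acceleration has SI base units: m / s^2
kg/s² does NOT reduce to m / s^2; a valid unit for acceleration would be e.g. m/s².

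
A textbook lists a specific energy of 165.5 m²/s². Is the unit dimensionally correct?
Yes

specific energy has SI base units: m^2 / s^2
m²/s² reduces to the same SI base units, so it is a valid unit for specific energy.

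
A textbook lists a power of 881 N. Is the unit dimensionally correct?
No

power has SI base units: kg * m^2 / s^3
N does NOT reduce to kg * m^2 / s^3; a valid unit for power would be e.g. W.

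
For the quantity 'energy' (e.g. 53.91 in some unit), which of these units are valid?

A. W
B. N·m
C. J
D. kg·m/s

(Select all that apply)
B, C

energy has SI base units: kg * m^2 / s^2

Checking each option against kg * m^2 / s^2:
  A. W: ✗ does not match
  B. N·m: ✓ matches
  C. J: ✓ matches
  D. kg·m/s: ✗ does not match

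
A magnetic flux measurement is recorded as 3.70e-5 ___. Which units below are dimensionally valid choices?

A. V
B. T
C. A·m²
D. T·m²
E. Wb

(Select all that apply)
D, E

magnetic flux has SI base units: kg * m^2 / (A * s^2)

Checking each option against kg * m^2 / (A * s^2):
  A. V: ✗ does not match
  B. T: ✗ does not match
  C. A·m²: ✗ does not match
  D. T·m²: ✓ matches
  E. Wb: ✓ matches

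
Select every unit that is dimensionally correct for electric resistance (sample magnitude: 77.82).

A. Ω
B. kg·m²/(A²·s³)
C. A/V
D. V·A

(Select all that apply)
A, B

electric resistance has SI base units: kg * m^2 / (A^2 * s^3)

Checking each option against kg * m^2 / (A^2 * s^3):
  A. Ω: ✓ matches
  B. kg·m²/(A²·s³): ✓ matches
  C. A/V: ✗ does not match
  D. V·A: ✗ does not match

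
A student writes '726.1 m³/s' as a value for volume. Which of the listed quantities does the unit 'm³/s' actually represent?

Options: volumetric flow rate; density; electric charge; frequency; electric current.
volumetric flow rate

volume should have units dimensionally equivalent to m^3 (e.g. m³).
The given unit 'm³/s' reduces to m^3 / s. Of the listed options, that is the dimensionality of volumetric flow rate.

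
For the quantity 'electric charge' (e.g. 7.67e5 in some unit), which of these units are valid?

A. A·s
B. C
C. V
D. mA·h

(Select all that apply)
A, B, D

electric charge has SI base units: A * s

Checking each option against A * s:
  A. A·s: ✓ matches
  B. C: ✓ matches
  C. V: ✗ does not match
  D. mA·h: ✓ matches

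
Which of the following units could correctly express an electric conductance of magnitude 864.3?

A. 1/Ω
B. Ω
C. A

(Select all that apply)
A

electric conductance has SI base units: A^2 * s^3 / (kg * m^2)

Checking each option against A^2 * s^3 / (kg * m^2):
  A. 1/Ω: ✓ matches
  B. Ω: ✗ does not match
  C. A: ✗ does not match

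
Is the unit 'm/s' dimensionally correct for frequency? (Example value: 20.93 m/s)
No

frequency has SI base units: 1 / s
m/s does NOT reduce to 1 / s; a valid unit for frequency would be e.g. Hz.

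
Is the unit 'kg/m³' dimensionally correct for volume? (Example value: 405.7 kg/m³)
No

volume has SI base units: m^3
kg/m³ does NOT reduce to m^3; a valid unit for volume would be e.g. m³.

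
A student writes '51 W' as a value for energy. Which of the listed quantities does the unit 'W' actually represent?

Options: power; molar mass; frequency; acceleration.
power

energy should have units dimensionally equivalent to kg * m^2 / s^2 (e.g. J).
The given unit 'W' reduces to kg * m^2 / s^3. Of the listed options, that is the dimensionality of power.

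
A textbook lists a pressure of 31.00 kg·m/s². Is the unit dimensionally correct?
No

pressure has SI base units: kg / (m * s^2)
kg·m/s² does NOT reduce to kg / (m * s^2); a valid unit for pressure would be e.g. Pa.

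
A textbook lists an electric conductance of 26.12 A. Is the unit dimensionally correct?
No

electric conductance has SI base units: A^2 * s^3 / (kg * m^2)
A does NOT reduce to A^2 * s^3 / (kg * m^2); a valid unit for electric conductance would be e.g. S.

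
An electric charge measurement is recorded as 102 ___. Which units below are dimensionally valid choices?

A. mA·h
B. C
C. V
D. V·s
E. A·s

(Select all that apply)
A, B, E

electric charge has SI base units: A * s

Checking each option against A * s:
  A. mA·h: ✓ matches
  B. C: ✓ matches
  C. V: ✗ does not match
  D. V·s: ✗ does not match
  E. A·s: ✓ matches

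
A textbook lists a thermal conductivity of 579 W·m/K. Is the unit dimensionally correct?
No

thermal conductivity has SI base units: kg * m / (s^3 * K)
W·m/K does NOT reduce to kg * m / (s^3 * K); a valid unit for thermal conductivity would be e.g. W/(m·K).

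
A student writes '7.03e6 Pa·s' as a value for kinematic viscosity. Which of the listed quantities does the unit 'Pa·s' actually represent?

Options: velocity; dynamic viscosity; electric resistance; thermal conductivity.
dynamic viscosity

kinematic viscosity should have units dimensionally equivalent to m^2 / s (e.g. m²/s).
The given unit 'Pa·s' reduces to kg / (m * s). Of the listed options, that is the dimensionality of dynamic viscosity.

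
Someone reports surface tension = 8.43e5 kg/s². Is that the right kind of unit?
Yes

surface tension has SI base units: kg / s^2
kg/s² reduces to the same SI base units, so it is a valid unit for surface tension.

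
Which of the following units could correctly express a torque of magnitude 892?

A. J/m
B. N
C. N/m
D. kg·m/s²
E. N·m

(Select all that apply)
E

torque has SI base units: kg * m^2 / s^2

Checking each option against kg * m^2 / s^2:
  A. J/m: ✗ does not match
  B. N: ✗ does not match
  C. N/m: ✗ does not match
  D. kg·m/s²: ✗ does not match
  E. N·m: ✓ matches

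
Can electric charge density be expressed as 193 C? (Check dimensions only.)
No

electric charge density has SI base units: A * s / m^3
C does NOT reduce to A * s / m^3; a valid unit for electric charge density would be e.g. C/m³.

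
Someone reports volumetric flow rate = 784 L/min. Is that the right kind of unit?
Yes

volumetric flow rate has SI base units: m^3 / s
L/min reduces to the same SI base units, so it is a valid unit for volumetric flow rate.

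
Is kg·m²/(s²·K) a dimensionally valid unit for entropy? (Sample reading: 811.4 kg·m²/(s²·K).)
Yes

entropy has SI base units: kg * m^2 / (s^2 * K)
kg·m²/(s²·K) reduces to the same SI base units, so it is a valid unit for entropy.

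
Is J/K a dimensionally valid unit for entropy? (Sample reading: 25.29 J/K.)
Yes

entropy has SI base units: kg * m^2 / (s^2 * K)
J/K reduces to the same SI base units, so it is a valid unit for entropy.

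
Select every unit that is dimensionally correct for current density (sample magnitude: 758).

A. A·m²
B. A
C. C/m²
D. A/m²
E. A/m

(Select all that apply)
D

current density has SI base units: A / m^2

Checking each option against A / m^2:
  A. A·m²: ✗ does not match
  B. A: ✗ does not match
  C. C/m²: ✗ does not match
  D. A/m²: ✓ matches
  E. A/m: ✗ does not match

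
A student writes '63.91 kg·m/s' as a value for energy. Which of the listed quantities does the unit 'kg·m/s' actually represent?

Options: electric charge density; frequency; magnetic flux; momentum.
momentum

energy should have units dimensionally equivalent to kg * m^2 / s^2 (e.g. J).
The given unit 'kg·m/s' reduces to kg * m / s. Of the listed options, that is the dimensionality of momentum.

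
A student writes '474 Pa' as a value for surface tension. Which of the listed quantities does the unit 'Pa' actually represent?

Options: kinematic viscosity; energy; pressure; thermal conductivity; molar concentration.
pressure

surface tension should have units dimensionally equivalent to kg / s^2 (e.g. N/m).
The given unit 'Pa' reduces to kg / (m * s^2). Of the listed options, that is the dimensionality of pressure.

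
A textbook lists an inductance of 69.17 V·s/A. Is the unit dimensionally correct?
Yes

inductance has SI base units: kg * m^2 / (A^2 * s^2)
V·s/A reduces to the same SI base units, so it is a valid unit for inductance.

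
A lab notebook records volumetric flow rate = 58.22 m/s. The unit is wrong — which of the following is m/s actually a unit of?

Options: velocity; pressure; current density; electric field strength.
velocity

volumetric flow rate should have units dimensionally equivalent to m^3 / s (e.g. m³/s).
The given unit 'm/s' reduces to m / s. Of the listed options, that is the dimensionality of velocity.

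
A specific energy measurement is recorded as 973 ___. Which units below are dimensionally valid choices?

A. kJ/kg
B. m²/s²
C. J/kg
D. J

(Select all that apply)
A, B, C

specific energy has SI base units: m^2 / s^2

Checking each option against m^2 / s^2:
  A. kJ/kg: ✓ matches
  B. m²/s²: ✓ matches
  C. J/kg: ✓ matches
  D. J: ✗ does not match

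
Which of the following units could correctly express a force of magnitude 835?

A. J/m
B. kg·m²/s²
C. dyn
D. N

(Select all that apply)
A, C, D

force has SI base units: kg * m / s^2

Checking each option against kg * m / s^2:
  A. J/m: ✓ matches
  B. kg·m²/s²: ✗ does not match
  C. dyn: ✓ matches
  D. N: ✓ matches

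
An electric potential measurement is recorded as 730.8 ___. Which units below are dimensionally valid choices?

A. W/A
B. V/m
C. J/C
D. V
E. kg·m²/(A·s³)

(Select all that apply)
A, C, D, E

electric potential has SI base units: kg * m^2 / (A * s^3)

Checking each option against kg * m^2 / (A * s^3):
  A. W/A: ✓ matches
  B. V/m: ✗ does not match
  C. J/C: ✓ matches
  D. V: ✓ matches
  E. kg·m²/(A·s³): ✓ matches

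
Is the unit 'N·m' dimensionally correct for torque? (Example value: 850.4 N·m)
Yes

torque has SI base units: kg * m^2 / s^2
N·m reduces to the same SI base units, so it is a valid unit for torque.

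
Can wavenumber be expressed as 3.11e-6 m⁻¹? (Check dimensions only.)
Yes

wavenumber has SI base units: 1 / m
m⁻¹ reduces to the same SI base units, so it is a valid unit for wavenumber.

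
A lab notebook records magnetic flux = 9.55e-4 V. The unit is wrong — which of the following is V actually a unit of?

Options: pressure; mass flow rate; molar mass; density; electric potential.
electric potential

magnetic flux should have units dimensionally equivalent to kg * m^2 / (A * s^2) (e.g. Wb).
The given unit 'V' reduces to kg * m^2 / (A * s^3). Of the listed options, that is the dimensionality of electric potential.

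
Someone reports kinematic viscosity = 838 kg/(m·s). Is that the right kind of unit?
No

kinematic viscosity has SI base units: m^2 / s
kg/(m·s) does NOT reduce to m^2 / s; a valid unit for kinematic viscosity would be e.g. m²/s.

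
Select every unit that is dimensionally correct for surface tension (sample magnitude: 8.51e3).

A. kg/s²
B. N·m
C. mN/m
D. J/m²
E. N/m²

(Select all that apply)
A, C, D

surface tension has SI base units: kg / s^2

Checking each option against kg / s^2:
  A. kg/s²: ✓ matches
  B. N·m: ✗ does not match
  C. mN/m: ✓ matches
  D. J/m²: ✓ matches
  E. N/m²: ✗ does not match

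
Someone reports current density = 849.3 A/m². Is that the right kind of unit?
Yes

current density has SI base units: A / m^2
A/m² reduces to the same SI base units, so it is a valid unit for current density.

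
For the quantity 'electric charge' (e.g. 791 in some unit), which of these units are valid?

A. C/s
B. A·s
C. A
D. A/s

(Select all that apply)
B

electric charge has SI base units: A * s

Checking each option against A * s:
  A. C/s: ✗ does not match
  B. A·s: ✓ matches
  C. A: ✗ does not match
  D. A/s: ✗ does not match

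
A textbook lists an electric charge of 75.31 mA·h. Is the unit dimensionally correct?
Yes

electric charge has SI base units: A * s
mA·h reduces to the same SI base units, so it is a valid unit for electric charge.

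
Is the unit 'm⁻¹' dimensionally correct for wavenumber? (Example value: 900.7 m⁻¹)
Yes

wavenumber has SI base units: 1 / m
m⁻¹ reduces to the same SI base units, so it is a valid unit for wavenumber.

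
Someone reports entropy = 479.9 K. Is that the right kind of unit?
No

entropy has SI base units: kg * m^2 / (s^2 * K)
K does NOT reduce to kg * m^2 / (s^2 * K); a valid unit for entropy would be e.g. J/K.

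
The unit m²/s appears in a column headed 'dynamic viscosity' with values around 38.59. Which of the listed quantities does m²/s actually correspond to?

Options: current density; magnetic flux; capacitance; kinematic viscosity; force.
kinematic viscosity

dynamic viscosity should have units dimensionally equivalent to kg / (m * s) (e.g. Pa·s).
The given unit 'm²/s' reduces to m^2 / s. Of the listed options, that is the dimensionality of kinematic viscosity.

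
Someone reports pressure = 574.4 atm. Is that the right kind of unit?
Yes

pressure has SI base units: kg / (m * s^2)
atm reduces to the same SI base units, so it is a valid unit for pressure.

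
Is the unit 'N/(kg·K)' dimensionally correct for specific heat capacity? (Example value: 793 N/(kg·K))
No

specific heat capacity has SI base units: m^2 / (s^2 * K)
N/(kg·K) does NOT reduce to m^2 / (s^2 * K); a valid unit for specific heat capacity would be e.g. J/(kg·K).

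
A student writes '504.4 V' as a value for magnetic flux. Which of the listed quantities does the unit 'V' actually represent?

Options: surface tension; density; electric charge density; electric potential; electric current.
electric potential

magnetic flux should have units dimensionally equivalent to kg * m^2 / (A * s^2) (e.g. Wb).
The given unit 'V' reduces to kg * m^2 / (A * s^3). Of the listed options, that is the dimensionality of electric potential.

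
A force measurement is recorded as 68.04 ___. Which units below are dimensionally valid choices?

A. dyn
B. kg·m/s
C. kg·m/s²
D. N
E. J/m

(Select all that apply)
A, C, D, E

force has SI base units: kg * m / s^2

Checking each option against kg * m / s^2:
  A. dyn: ✓ matches
  B. kg·m/s: ✗ does not match
  C. kg·m/s²: ✓ matches
  D. N: ✓ matches
  E. J/m: ✓ matches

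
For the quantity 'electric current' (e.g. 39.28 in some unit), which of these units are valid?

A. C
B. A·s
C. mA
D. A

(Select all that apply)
C, D

electric current has SI base units: A

Checking each option against A:
  A. C: ✗ does not match
  B. A·s: ✗ does not match
  C. mA: ✓ matches
  D. A: ✓ matches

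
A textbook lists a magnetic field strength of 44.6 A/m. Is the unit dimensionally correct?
Yes

magnetic field strength has SI base units: A / m
A/m reduces to the same SI base units, so it is a valid unit for magnetic field strength.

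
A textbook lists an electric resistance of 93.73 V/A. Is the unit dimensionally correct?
Yes

electric resistance has SI base units: kg * m^2 / (A^2 * s^3)
V/A reduces to the same SI base units, so it is a valid unit for electric resistance.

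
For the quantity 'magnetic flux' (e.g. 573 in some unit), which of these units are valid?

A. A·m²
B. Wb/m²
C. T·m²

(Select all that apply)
C

magnetic flux has SI base units: kg * m^2 / (A * s^2)

Checking each option against kg * m^2 / (A * s^2):
  A. A·m²: ✗ does not match
  B. Wb/m²: ✗ does not match
  C. T·m²: ✓ matches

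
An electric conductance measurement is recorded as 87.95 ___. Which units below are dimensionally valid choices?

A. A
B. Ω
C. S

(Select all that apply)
C

electric conductance has SI base units: A^2 * s^3 / (kg * m^2)

Checking each option against A^2 * s^3 / (kg * m^2):
  A. A: ✗ does not match
  B. Ω: ✗ does not match
  C. S: ✓ matches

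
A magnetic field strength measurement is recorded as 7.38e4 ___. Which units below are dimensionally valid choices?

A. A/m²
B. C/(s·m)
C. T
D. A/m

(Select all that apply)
B, D

magnetic field strength has SI base units: A / m

Checking each option against A / m:
  A. A/m²: ✗ does not match
  B. C/(s·m): ✓ matches
  C. T: ✗ does not match
  D. A/m: ✓ matches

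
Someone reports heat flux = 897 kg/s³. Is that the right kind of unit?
Yes

heat flux has SI base units: kg / s^3
kg/s³ reduces to the same SI base units, so it is a valid unit for heat flux.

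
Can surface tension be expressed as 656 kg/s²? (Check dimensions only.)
Yes

surface tension has SI base units: kg / s^2
kg/s² reduces to the same SI base units, so it is a valid unit for surface tension.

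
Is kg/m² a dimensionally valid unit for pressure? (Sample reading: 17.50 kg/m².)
No

pressure has SI base units: kg / (m * s^2)
kg/m² does NOT reduce to kg / (m * s^2); a valid unit for pressure would be e.g. Pa.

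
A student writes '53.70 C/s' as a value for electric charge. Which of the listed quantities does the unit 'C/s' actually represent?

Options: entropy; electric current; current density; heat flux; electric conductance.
electric current

electric charge should have units dimensionally equivalent to A * s (e.g. C).
The given unit 'C/s' reduces to A. Of the listed options, that is the dimensionality of electric current.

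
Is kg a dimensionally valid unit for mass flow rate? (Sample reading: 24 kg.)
No

mass flow rate has SI base units: kg / s
kg does NOT reduce to kg / s; a valid unit for mass flow rate would be e.g. kg/s.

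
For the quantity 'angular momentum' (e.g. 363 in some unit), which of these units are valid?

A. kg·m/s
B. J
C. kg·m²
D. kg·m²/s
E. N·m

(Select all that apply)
D

angular momentum has SI base units: kg * m^2 / s

Checking each option against kg * m^2 / s:
  A. kg·m/s: ✗ does not match
  B. J: ✗ does not match
  C. kg·m²: ✗ does not match
  D. kg·m²/s: ✓ matches
  E. N·m: ✗ does not match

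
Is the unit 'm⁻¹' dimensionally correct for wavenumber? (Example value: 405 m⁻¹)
Yes

wavenumber has SI base units: 1 / m
m⁻¹ reduces to the same SI base units, so it is a valid unit for wavenumber.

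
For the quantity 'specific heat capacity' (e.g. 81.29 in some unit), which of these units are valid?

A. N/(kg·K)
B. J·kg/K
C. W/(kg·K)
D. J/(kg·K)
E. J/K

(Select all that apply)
D

specific heat capacity has SI base units: m^2 / (s^2 * K)

Checking each option against m^2 / (s^2 * K):
  A. N/(kg·K): ✗ does not match
  B. J·kg/K: ✗ does not match
  C. W/(kg·K): ✗ does not match
  D. J/(kg·K): ✓ matches
  E. J/K: ✗ does not match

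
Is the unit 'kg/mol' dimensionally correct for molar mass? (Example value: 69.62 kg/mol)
Yes

molar mass has SI base units: kg / mol
kg/mol reduces to the same SI base units, so it is a valid unit for molar mass.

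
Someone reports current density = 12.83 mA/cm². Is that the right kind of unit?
Yes

current density has SI base units: A / m^2
mA/cm² reduces to the same SI base units, so it is a valid unit for current density.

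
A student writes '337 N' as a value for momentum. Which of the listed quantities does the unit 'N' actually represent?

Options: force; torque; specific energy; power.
force

momentum should have units dimensionally equivalent to kg * m / s (e.g. kg·m/s).
The given unit 'N' reduces to kg * m / s^2. Of the listed options, that is the dimensionality of force.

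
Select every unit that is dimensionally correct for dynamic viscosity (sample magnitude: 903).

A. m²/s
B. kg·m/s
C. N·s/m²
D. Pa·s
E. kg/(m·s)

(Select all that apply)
C, D, E

dynamic viscosity has SI base units: kg / (m * s)

Checking each option against kg / (m * s):
  A. m²/s: ✗ does not match
  B. kg·m/s: ✗ does not match
  C. N·s/m²: ✓ matches
  D. Pa·s: ✓ matches
  E. kg/(m·s): ✓ matches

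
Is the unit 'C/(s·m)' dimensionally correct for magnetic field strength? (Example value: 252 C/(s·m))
Yes

magnetic field strength has SI base units: A / m
C/(s·m) reduces to the same SI base units, so it is a valid unit for magnetic field strength.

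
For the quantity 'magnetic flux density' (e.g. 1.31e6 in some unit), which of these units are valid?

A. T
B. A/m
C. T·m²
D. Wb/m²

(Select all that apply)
A, D

magnetic flux density has SI base units: kg / (A * s^2)

Checking each option against kg / (A * s^2):
  A. T: ✓ matches
  B. A/m: ✗ does not match
  C. T·m²: ✗ does not match
  D. Wb/m²: ✓ matches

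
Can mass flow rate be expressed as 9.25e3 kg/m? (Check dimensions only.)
No

mass flow rate has SI base units: kg / s
kg/m does NOT reduce to kg / s; a valid unit for mass flow rate would be e.g. kg/s.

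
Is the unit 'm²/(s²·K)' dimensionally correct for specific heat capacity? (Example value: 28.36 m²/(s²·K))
Yes

specific heat capacity has SI base units: m^2 / (s^2 * K)
m²/(s²·K) reduces to the same SI base units, so it is a valid unit for specific heat capacity.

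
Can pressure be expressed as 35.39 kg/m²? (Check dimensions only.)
No

pressure has SI base units: kg / (m * s^2)
kg/m² does NOT reduce to kg / (m * s^2); a valid unit for pressure would be e.g. Pa.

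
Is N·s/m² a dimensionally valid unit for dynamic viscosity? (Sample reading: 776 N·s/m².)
Yes

dynamic viscosity has SI base units: kg / (m * s)
N·s/m² reduces to the same SI base units, so it is a valid unit for dynamic viscosity.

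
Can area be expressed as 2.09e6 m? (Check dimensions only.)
No

area has SI base units: m^2
m does NOT reduce to m^2; a valid unit for area would be e.g. m².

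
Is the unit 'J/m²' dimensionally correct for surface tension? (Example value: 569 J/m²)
Yes

surface tension has SI base units: kg / s^2
J/m² reduces to the same SI base units, so it is a valid unit for surface tension.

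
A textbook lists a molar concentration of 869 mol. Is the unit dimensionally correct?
No

molar concentration has SI base units: mol / m^3
mol does NOT reduce to mol / m^3; a valid unit for molar concentration would be e.g. mol/m³.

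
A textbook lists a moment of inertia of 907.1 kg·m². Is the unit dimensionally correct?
Yes

moment of inertia has SI base units: kg * m^2
kg·m² reduces to the same SI base units, so it is a valid unit for moment of inertia.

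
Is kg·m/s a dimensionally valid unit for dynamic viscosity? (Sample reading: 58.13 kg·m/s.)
No

dynamic viscosity has SI base units: kg / (m * s)
kg·m/s does NOT reduce to kg / (m * s); a valid unit for dynamic viscosity would be e.g. Pa·s.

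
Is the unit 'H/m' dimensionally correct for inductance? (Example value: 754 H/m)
No

inductance has SI base units: kg * m^2 / (A^2 * s^2)
H/m does NOT reduce to kg * m^2 / (A^2 * s^2); a valid unit for inductance would be e.g. H.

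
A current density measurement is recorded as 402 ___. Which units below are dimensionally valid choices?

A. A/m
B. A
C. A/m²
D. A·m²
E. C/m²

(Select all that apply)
C

current density has SI base units: A / m^2

Checking each option against A / m^2:
  A. A/m: ✗ does not match
  B. A: ✗ does not match
  C. A/m²: ✓ matches
  D. A·m²: ✗ does not match
  E. C/m²: ✗ does not match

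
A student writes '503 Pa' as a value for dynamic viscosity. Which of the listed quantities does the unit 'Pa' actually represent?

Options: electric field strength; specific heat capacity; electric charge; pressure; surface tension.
pressure

dynamic viscosity should have units dimensionally equivalent to kg / (m * s) (e.g. Pa·s).
The given unit 'Pa' reduces to kg / (m * s^2). Of the listed options, that is the dimensionality of pressure.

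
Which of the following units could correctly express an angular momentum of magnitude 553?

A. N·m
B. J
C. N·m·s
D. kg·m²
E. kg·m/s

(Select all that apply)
C

angular momentum has SI base units: kg * m^2 / s

Checking each option against kg * m^2 / s:
  A. N·m: ✗ does not match
  B. J: ✗ does not match
  C. N·m·s: ✓ matches
  D. kg·m²: ✗ does not match
  E. kg·m/s: ✗ does not match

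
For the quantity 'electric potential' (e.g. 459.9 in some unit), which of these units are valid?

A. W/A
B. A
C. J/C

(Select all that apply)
A, C

electric potential has SI base units: kg * m^2 / (A * s^3)

Checking each option against kg * m^2 / (A * s^3):
  A. W/A: ✓ matches
  B. A: ✗ does not match
  C. J/C: ✓ matches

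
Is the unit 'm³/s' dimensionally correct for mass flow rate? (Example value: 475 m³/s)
No

mass flow rate has SI base units: kg / s
m³/s does NOT reduce to kg / s; a valid unit for mass flow rate would be e.g. kg/s.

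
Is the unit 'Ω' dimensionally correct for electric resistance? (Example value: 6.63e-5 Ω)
Yes

electric resistance has SI base units: kg * m^2 / (A^2 * s^3)
Ω reduces to the same SI base units, so it is a valid unit for electric resistance.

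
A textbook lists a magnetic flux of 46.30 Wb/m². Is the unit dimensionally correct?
No

magnetic flux has SI base units: kg * m^2 / (A * s^2)
Wb/m² does NOT reduce to kg * m^2 / (A * s^2); a valid unit for magnetic flux would be e.g. Wb.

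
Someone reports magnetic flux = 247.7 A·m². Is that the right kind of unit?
No

magnetic flux has SI base units: kg * m^2 / (A * s^2)
A·m² does NOT reduce to kg * m^2 / (A * s^2); a valid unit for magnetic flux would be e.g. Wb.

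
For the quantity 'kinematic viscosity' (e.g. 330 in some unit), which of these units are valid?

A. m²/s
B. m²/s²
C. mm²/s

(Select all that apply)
A, C

kinematic viscosity has SI base units: m^2 / s

Checking each option against m^2 / s:
  A. m²/s: ✓ matches
  B. m²/s²: ✗ does not match
  C. mm²/s: ✓ matches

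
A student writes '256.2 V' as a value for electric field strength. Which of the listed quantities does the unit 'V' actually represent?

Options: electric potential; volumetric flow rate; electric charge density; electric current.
electric potential

electric field strength should have units dimensionally equivalent to kg * m / (A * s^3) (e.g. V/m).
The given unit 'V' reduces to kg * m^2 / (A * s^3). Of the listed options, that is the dimensionality of electric potential.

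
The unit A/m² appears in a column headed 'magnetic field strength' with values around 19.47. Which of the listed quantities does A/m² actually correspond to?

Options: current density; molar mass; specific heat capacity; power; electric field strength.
current density

magnetic field strength should have units dimensionally equivalent to A / m (e.g. A/m).
The given unit 'A/m²' reduces to A / m^2. Of the listed options, that is the dimensionality of current density.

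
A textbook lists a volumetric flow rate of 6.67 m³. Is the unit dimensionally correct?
No

volumetric flow rate has SI base units: m^3 / s
m³ does NOT reduce to m^3 / s; a valid unit for volumetric flow rate would be e.g. m³/s.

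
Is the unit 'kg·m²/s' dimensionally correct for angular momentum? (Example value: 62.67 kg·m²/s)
Yes

angular momentum has SI base units: kg * m^2 / s
kg·m²/s reduces to the same SI base units, so it is a valid unit for angular momentum.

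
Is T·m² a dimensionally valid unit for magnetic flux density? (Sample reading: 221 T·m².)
No

magnetic flux density has SI base units: kg / (A * s^2)
T·m² does NOT reduce to kg / (A * s^2); a valid unit for magnetic flux density would be e.g. T.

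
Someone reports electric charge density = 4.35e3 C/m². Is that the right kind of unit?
No

electric charge density has SI base units: A * s / m^3
C/m² does NOT reduce to A * s / m^3; a valid unit for electric charge density would be e.g. C/m³.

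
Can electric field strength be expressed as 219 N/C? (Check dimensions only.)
Yes

electric field strength has SI base units: kg * m / (A * s^3)
N/C reduces to the same SI base units, so it is a valid unit for electric field strength.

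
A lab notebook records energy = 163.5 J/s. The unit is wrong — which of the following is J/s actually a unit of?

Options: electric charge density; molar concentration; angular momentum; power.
power

energy should have units dimensionally equivalent to kg * m^2 / s^2 (e.g. J).
The given unit 'J/s' reduces to kg * m^2 / s^3. Of the listed options, that is the dimensionality of power.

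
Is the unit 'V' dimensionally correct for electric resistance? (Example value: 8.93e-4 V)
No

electric resistance has SI base units: kg * m^2 / (A^2 * s^3)
V does NOT reduce to kg * m^2 / (A^2 * s^3); a valid unit for electric resistance would be e.g. Ω.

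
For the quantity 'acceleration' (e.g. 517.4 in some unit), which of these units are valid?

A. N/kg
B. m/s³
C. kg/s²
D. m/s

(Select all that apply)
A

acceleration has SI base units: m / s^2

Checking each option against m / s^2:
  A. N/kg: ✓ matches
  B. m/s³: ✗ does not match
  C. kg/s²: ✗ does not match
  D. m/s: ✗ does not match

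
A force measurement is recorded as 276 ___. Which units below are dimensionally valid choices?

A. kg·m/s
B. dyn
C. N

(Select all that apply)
B, C

force has SI base units: kg * m / s^2

Checking each option against kg * m / s^2:
  A. kg·m/s: ✗ does not match
  B. dyn: ✓ matches
  C. N: ✓ matches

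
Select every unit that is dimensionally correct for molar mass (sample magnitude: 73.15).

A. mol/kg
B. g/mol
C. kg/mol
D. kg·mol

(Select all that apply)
B, C

molar mass has SI base units: kg / mol

Checking each option against kg / mol:
  A. mol/kg: ✗ does not match
  B. g/mol: ✓ matches
  C. kg/mol: ✓ matches
  D. kg·mol: ✗ does not match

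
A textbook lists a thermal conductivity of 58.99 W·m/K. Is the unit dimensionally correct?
No

thermal conductivity has SI base units: kg * m / (s^3 * K)
W·m/K does NOT reduce to kg * m / (s^3 * K); a valid unit for thermal conductivity would be e.g. W/(m·K).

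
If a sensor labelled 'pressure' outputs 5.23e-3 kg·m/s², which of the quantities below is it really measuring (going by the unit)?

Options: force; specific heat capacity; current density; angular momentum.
force

pressure should have units dimensionally equivalent to kg / (m * s^2) (e.g. Pa).
The given unit 'kg·m/s²' reduces to kg * m / s^2. Of the listed options, that is the dimensionality of force.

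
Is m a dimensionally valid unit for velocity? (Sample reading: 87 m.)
No

velocity has SI base units: m / s
m does NOT reduce to m / s; a valid unit for velocity would be e.g. m/s.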